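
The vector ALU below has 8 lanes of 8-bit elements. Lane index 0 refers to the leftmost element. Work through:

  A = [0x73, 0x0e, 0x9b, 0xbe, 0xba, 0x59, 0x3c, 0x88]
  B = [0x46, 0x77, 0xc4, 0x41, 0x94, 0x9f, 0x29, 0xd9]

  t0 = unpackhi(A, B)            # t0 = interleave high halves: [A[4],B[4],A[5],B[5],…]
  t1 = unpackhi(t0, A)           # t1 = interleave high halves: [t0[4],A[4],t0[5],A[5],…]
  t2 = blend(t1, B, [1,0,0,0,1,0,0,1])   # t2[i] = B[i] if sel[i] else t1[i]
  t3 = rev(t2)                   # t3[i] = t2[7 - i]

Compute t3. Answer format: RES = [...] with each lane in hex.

RES = [ 0xd9  0xd9  0x3c  0x94  0x59  0x29  0xba  0x46 ]

t0 = [0xba, 0x94, 0x59, 0x9f, 0x3c, 0x29, 0x88, 0xd9]
t1 = [0x3c, 0xba, 0x29, 0x59, 0x88, 0x3c, 0xd9, 0x88]
t2 = [0x46, 0xba, 0x29, 0x59, 0x94, 0x3c, 0xd9, 0xd9]
t3 = [0xd9, 0xd9, 0x3c, 0x94, 0x59, 0x29, 0xba, 0x46]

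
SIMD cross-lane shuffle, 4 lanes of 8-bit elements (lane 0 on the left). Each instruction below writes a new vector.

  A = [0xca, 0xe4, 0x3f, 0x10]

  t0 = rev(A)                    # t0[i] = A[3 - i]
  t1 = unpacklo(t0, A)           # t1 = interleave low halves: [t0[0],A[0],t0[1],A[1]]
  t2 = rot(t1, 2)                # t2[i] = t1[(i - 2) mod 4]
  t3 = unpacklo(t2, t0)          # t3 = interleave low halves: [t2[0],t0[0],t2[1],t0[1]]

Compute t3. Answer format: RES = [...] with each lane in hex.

t0 = [0x10, 0x3f, 0xe4, 0xca]
t1 = [0x10, 0xca, 0x3f, 0xe4]
t2 = [0x3f, 0xe4, 0x10, 0xca]
t3 = [0x3f, 0x10, 0xe4, 0x3f]

RES = [ 0x3f  0x10  0xe4  0x3f ]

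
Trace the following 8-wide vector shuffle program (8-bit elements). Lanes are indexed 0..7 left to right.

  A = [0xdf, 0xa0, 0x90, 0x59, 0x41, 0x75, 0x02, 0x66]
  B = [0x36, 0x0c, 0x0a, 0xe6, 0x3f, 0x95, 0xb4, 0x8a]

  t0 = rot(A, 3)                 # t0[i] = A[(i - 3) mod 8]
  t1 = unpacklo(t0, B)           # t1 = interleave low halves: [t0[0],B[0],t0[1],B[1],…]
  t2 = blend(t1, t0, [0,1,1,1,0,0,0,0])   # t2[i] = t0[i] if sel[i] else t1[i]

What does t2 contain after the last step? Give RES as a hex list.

t0 = [0x75, 0x02, 0x66, 0xdf, 0xa0, 0x90, 0x59, 0x41]
t1 = [0x75, 0x36, 0x02, 0x0c, 0x66, 0x0a, 0xdf, 0xe6]
t2 = [0x75, 0x02, 0x66, 0xdf, 0x66, 0x0a, 0xdf, 0xe6]

RES = [0x75, 0x02, 0x66, 0xdf, 0x66, 0x0a, 0xdf, 0xe6]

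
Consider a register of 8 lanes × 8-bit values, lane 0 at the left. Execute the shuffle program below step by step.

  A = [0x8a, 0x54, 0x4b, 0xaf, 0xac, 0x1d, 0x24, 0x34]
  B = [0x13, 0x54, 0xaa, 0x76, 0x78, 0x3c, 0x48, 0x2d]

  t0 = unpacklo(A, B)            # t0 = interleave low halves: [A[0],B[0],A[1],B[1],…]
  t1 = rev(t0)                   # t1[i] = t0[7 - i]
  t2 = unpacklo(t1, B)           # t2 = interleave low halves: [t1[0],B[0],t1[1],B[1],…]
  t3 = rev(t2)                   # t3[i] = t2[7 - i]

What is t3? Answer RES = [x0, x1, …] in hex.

RES = [0x76, 0x4b, 0xaa, 0xaa, 0x54, 0xaf, 0x13, 0x76]

t0 = [0x8a, 0x13, 0x54, 0x54, 0x4b, 0xaa, 0xaf, 0x76]
t1 = [0x76, 0xaf, 0xaa, 0x4b, 0x54, 0x54, 0x13, 0x8a]
t2 = [0x76, 0x13, 0xaf, 0x54, 0xaa, 0xaa, 0x4b, 0x76]
t3 = [0x76, 0x4b, 0xaa, 0xaa, 0x54, 0xaf, 0x13, 0x76]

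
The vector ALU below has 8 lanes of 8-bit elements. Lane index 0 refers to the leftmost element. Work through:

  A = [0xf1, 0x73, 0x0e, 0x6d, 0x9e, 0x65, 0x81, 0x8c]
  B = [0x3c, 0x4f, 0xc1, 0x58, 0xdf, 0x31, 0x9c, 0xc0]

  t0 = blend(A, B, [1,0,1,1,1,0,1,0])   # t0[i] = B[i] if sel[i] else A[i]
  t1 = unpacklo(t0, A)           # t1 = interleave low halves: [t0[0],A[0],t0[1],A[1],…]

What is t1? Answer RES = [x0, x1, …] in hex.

RES = [ 0x3c  0xf1  0x73  0x73  0xc1  0x0e  0x58  0x6d ]

→ t0 |3c|73|c1|58|df|65|9c|8c|
→ t1 |3c|f1|73|73|c1|0e|58|6d|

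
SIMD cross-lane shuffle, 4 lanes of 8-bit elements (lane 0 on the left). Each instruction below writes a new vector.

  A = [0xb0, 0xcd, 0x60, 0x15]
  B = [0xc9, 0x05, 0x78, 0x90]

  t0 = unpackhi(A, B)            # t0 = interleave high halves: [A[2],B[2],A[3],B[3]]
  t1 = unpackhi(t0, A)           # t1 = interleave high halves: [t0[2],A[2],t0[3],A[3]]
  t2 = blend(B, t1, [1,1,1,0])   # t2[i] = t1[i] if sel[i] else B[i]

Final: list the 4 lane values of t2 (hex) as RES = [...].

  t0: 60 78 15 90
  t1: 15 60 90 15
  t2: 15 60 90 90

RES = [ 0x15  0x60  0x90  0x90 ]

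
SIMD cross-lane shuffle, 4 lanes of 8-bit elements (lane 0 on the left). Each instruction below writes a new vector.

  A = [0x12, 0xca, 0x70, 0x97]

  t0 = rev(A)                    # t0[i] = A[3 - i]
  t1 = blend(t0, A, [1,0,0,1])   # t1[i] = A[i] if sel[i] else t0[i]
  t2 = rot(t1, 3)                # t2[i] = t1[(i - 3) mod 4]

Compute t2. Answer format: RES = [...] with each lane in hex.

RES = [0x70, 0xca, 0x97, 0x12]

  t0: 97 70 ca 12
  t1: 12 70 ca 97
  t2: 70 ca 97 12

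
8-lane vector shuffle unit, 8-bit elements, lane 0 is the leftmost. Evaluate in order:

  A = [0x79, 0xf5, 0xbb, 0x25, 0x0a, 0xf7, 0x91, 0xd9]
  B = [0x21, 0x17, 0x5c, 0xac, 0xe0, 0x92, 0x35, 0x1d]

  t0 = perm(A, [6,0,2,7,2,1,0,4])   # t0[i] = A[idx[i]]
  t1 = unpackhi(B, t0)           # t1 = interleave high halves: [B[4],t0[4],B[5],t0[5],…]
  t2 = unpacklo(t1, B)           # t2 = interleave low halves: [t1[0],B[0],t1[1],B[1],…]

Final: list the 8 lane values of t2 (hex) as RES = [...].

RES = [ 0xe0  0x21  0xbb  0x17  0x92  0x5c  0xf5  0xac ]

t0 = [0x91, 0x79, 0xbb, 0xd9, 0xbb, 0xf5, 0x79, 0x0a]
t1 = [0xe0, 0xbb, 0x92, 0xf5, 0x35, 0x79, 0x1d, 0x0a]
t2 = [0xe0, 0x21, 0xbb, 0x17, 0x92, 0x5c, 0xf5, 0xac]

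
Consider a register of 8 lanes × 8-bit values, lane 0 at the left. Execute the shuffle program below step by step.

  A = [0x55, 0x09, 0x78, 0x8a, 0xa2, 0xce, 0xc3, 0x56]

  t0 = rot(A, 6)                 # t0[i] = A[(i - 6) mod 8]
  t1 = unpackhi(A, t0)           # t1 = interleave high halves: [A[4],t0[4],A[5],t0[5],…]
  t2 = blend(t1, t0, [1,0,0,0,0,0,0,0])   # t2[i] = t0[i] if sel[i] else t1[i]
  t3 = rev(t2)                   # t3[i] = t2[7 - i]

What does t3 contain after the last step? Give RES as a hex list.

t0 = [0x78, 0x8a, 0xa2, 0xce, 0xc3, 0x56, 0x55, 0x09]
t1 = [0xa2, 0xc3, 0xce, 0x56, 0xc3, 0x55, 0x56, 0x09]
t2 = [0x78, 0xc3, 0xce, 0x56, 0xc3, 0x55, 0x56, 0x09]
t3 = [0x09, 0x56, 0x55, 0xc3, 0x56, 0xce, 0xc3, 0x78]

RES = [0x09, 0x56, 0x55, 0xc3, 0x56, 0xce, 0xc3, 0x78]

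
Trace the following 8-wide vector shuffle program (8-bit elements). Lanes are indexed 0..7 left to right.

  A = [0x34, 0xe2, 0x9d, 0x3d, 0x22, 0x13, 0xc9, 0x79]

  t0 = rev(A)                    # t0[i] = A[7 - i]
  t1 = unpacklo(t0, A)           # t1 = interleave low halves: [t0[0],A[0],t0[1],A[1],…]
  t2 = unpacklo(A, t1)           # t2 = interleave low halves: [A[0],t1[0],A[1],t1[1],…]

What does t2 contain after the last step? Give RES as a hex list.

→ t0 |79|c9|13|22|3d|9d|e2|34|
→ t1 |79|34|c9|e2|13|9d|22|3d|
→ t2 |34|79|e2|34|9d|c9|3d|e2|

RES = [ 0x34  0x79  0xe2  0x34  0x9d  0xc9  0x3d  0xe2 ]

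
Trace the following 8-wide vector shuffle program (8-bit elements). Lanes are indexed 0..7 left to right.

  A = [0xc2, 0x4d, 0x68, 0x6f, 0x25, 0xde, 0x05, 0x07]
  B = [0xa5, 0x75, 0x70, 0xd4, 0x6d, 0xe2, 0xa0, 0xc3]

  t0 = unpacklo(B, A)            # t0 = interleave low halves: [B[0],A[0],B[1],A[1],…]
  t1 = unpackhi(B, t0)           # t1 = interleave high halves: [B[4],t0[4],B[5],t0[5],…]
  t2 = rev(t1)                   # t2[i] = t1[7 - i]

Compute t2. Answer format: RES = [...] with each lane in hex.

RES = [ 0x6f  0xc3  0xd4  0xa0  0x68  0xe2  0x70  0x6d ]

→ t0 |a5|c2|75|4d|70|68|d4|6f|
→ t1 |6d|70|e2|68|a0|d4|c3|6f|
→ t2 |6f|c3|d4|a0|68|e2|70|6d|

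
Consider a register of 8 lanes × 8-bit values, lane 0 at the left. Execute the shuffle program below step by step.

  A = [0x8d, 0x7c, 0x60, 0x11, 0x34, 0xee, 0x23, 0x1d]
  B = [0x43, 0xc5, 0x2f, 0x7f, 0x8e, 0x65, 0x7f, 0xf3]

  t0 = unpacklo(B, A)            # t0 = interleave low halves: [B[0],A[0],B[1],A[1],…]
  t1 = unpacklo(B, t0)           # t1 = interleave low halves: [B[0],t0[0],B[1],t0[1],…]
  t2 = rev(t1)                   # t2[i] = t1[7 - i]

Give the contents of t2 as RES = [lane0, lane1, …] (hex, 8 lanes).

RES = [ 0x7c  0x7f  0xc5  0x2f  0x8d  0xc5  0x43  0x43 ]

  t0: 43 8d c5 7c 2f 60 7f 11
  t1: 43 43 c5 8d 2f c5 7f 7c
  t2: 7c 7f c5 2f 8d c5 43 43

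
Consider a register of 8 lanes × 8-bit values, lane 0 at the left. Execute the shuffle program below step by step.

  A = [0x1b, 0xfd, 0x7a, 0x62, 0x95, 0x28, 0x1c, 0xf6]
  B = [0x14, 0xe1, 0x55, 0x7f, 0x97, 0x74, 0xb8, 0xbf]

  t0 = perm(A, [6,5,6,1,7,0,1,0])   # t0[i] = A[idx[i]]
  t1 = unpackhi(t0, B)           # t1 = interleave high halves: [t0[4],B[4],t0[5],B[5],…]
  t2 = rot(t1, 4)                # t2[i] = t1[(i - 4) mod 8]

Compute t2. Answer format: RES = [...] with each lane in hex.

  t0: 1c 28 1c fd f6 1b fd 1b
  t1: f6 97 1b 74 fd b8 1b bf
  t2: fd b8 1b bf f6 97 1b 74

RES = [ 0xfd  0xb8  0x1b  0xbf  0xf6  0x97  0x1b  0x74 ]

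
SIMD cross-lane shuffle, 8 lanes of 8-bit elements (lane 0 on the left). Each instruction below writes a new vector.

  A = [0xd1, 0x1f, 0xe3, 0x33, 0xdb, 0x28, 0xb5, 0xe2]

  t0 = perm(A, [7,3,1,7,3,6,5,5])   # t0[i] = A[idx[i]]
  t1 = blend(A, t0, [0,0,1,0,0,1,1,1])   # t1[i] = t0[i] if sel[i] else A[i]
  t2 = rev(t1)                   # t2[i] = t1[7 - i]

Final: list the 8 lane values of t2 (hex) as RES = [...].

RES = [0x28, 0x28, 0xb5, 0xdb, 0x33, 0x1f, 0x1f, 0xd1]

  t0: e2 33 1f e2 33 b5 28 28
  t1: d1 1f 1f 33 db b5 28 28
  t2: 28 28 b5 db 33 1f 1f d1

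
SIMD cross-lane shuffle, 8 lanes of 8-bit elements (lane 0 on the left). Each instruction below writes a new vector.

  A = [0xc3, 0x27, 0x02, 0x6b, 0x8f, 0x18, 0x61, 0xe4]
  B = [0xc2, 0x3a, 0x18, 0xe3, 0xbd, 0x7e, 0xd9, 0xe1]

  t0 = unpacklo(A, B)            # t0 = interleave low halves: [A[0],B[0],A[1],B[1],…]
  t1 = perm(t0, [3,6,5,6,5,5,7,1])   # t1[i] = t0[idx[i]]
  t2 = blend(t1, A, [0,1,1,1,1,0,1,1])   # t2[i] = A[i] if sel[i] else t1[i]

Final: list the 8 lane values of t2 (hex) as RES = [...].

t0 = [0xc3, 0xc2, 0x27, 0x3a, 0x02, 0x18, 0x6b, 0xe3]
t1 = [0x3a, 0x6b, 0x18, 0x6b, 0x18, 0x18, 0xe3, 0xc2]
t2 = [0x3a, 0x27, 0x02, 0x6b, 0x8f, 0x18, 0x61, 0xe4]

RES = [0x3a, 0x27, 0x02, 0x6b, 0x8f, 0x18, 0x61, 0xe4]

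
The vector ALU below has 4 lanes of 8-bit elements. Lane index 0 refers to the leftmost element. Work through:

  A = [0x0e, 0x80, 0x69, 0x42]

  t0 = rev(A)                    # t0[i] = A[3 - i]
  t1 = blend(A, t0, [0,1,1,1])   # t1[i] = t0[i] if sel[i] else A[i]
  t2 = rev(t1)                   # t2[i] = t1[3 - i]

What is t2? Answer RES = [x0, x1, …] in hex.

t0 = [0x42, 0x69, 0x80, 0x0e]
t1 = [0x0e, 0x69, 0x80, 0x0e]
t2 = [0x0e, 0x80, 0x69, 0x0e]

RES = [ 0x0e  0x80  0x69  0x0e ]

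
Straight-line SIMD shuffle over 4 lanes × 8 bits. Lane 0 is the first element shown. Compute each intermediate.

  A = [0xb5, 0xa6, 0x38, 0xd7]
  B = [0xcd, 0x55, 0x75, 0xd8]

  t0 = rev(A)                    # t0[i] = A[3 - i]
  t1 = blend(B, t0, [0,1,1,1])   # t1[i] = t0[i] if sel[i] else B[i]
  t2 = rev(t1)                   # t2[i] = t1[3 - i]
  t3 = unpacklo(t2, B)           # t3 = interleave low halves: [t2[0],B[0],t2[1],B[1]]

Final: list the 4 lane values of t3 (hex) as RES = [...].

  t0: d7 38 a6 b5
  t1: cd 38 a6 b5
  t2: b5 a6 38 cd
  t3: b5 cd a6 55

RES = [ 0xb5  0xcd  0xa6  0x55 ]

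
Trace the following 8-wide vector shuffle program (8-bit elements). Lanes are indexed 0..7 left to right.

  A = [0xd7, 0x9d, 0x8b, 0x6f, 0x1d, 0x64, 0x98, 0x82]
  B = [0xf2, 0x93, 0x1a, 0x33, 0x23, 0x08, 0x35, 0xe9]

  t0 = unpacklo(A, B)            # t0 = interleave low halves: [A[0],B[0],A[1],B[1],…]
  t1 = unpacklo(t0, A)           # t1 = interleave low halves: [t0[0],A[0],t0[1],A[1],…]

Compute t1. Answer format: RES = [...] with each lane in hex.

RES = [ 0xd7  0xd7  0xf2  0x9d  0x9d  0x8b  0x93  0x6f ]

  t0: d7 f2 9d 93 8b 1a 6f 33
  t1: d7 d7 f2 9d 9d 8b 93 6f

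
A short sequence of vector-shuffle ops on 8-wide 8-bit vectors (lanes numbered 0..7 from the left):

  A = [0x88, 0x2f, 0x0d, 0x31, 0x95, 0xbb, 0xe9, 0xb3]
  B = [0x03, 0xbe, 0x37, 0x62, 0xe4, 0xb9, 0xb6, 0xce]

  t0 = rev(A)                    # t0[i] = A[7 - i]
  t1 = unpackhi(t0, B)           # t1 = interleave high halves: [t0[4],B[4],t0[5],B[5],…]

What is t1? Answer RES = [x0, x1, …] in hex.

RES = [0x31, 0xe4, 0x0d, 0xb9, 0x2f, 0xb6, 0x88, 0xce]

t0 = [0xb3, 0xe9, 0xbb, 0x95, 0x31, 0x0d, 0x2f, 0x88]
t1 = [0x31, 0xe4, 0x0d, 0xb9, 0x2f, 0xb6, 0x88, 0xce]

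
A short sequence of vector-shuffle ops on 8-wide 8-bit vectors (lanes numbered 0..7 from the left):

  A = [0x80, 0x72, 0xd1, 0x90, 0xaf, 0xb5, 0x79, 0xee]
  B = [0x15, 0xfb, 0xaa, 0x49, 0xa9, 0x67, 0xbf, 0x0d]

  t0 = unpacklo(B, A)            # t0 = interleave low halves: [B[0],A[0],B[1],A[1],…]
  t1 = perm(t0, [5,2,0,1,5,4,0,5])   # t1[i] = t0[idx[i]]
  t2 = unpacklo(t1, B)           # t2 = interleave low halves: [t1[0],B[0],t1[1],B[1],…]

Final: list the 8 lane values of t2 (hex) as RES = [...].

RES = [ 0xd1  0x15  0xfb  0xfb  0x15  0xaa  0x80  0x49 ]

→ t0 |15|80|fb|72|aa|d1|49|90|
→ t1 |d1|fb|15|80|d1|aa|15|d1|
→ t2 |d1|15|fb|fb|15|aa|80|49|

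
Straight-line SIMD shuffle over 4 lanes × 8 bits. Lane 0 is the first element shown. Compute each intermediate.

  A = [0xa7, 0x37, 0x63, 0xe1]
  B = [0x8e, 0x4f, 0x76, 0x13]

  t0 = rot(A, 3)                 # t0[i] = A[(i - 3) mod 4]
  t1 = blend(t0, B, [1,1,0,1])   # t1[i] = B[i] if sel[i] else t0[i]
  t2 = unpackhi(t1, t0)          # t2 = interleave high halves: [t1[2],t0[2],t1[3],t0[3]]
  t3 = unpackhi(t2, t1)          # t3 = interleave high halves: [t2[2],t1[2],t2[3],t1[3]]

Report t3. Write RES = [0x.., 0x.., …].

t0 = [0x37, 0x63, 0xe1, 0xa7]
t1 = [0x8e, 0x4f, 0xe1, 0x13]
t2 = [0xe1, 0xe1, 0x13, 0xa7]
t3 = [0x13, 0xe1, 0xa7, 0x13]

RES = [0x13, 0xe1, 0xa7, 0x13]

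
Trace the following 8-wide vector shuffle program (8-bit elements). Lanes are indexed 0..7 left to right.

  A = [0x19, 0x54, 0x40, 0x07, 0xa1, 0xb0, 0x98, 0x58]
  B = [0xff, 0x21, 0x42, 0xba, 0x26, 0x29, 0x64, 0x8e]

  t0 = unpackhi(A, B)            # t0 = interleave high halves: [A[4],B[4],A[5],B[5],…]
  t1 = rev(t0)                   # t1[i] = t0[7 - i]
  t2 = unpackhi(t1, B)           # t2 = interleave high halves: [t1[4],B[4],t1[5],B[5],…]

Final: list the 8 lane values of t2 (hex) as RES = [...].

RES = [0x29, 0x26, 0xb0, 0x29, 0x26, 0x64, 0xa1, 0x8e]

  t0: a1 26 b0 29 98 64 58 8e
  t1: 8e 58 64 98 29 b0 26 a1
  t2: 29 26 b0 29 26 64 a1 8e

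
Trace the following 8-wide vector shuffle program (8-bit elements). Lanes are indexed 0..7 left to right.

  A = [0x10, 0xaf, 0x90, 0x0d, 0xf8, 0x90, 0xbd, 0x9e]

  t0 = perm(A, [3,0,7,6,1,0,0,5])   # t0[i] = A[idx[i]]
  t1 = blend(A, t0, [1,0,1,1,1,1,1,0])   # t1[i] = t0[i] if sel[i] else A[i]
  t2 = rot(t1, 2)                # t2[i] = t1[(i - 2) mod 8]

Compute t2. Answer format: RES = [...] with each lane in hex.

RES = [0x10, 0x9e, 0x0d, 0xaf, 0x9e, 0xbd, 0xaf, 0x10]

  t0: 0d 10 9e bd af 10 10 90
  t1: 0d af 9e bd af 10 10 9e
  t2: 10 9e 0d af 9e bd af 10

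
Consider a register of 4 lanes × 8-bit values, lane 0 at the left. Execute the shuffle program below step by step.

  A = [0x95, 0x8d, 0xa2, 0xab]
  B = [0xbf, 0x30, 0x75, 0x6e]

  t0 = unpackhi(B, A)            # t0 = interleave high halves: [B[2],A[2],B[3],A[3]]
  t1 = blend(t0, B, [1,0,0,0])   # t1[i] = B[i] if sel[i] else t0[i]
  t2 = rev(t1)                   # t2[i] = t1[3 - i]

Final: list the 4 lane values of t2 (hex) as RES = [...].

t0 = [0x75, 0xa2, 0x6e, 0xab]
t1 = [0xbf, 0xa2, 0x6e, 0xab]
t2 = [0xab, 0x6e, 0xa2, 0xbf]

RES = [ 0xab  0x6e  0xa2  0xbf ]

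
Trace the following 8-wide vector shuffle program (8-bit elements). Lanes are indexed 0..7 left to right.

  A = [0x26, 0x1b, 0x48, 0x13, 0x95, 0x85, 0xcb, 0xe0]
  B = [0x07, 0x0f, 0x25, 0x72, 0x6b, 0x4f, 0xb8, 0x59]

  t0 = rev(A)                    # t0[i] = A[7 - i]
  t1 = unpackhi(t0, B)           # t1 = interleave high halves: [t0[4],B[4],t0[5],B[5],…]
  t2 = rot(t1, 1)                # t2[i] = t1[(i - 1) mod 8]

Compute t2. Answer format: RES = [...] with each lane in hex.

RES = [0x59, 0x13, 0x6b, 0x48, 0x4f, 0x1b, 0xb8, 0x26]

→ t0 |e0|cb|85|95|13|48|1b|26|
→ t1 |13|6b|48|4f|1b|b8|26|59|
→ t2 |59|13|6b|48|4f|1b|b8|26|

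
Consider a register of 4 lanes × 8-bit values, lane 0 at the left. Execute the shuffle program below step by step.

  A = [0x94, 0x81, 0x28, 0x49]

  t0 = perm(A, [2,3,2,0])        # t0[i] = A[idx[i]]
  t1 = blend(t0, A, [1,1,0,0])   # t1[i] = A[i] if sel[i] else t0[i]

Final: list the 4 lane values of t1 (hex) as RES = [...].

→ t0 |28|49|28|94|
→ t1 |94|81|28|94|

RES = [0x94, 0x81, 0x28, 0x94]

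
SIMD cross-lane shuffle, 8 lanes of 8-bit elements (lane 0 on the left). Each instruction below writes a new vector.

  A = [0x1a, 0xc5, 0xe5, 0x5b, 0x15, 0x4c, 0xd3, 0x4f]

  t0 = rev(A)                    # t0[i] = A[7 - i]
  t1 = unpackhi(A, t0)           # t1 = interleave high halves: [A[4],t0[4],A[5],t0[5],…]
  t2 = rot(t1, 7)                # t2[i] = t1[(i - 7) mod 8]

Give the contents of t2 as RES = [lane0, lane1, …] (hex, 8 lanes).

RES = [ 0x5b  0x4c  0xe5  0xd3  0xc5  0x4f  0x1a  0x15 ]

  t0: 4f d3 4c 15 5b e5 c5 1a
  t1: 15 5b 4c e5 d3 c5 4f 1a
  t2: 5b 4c e5 d3 c5 4f 1a 15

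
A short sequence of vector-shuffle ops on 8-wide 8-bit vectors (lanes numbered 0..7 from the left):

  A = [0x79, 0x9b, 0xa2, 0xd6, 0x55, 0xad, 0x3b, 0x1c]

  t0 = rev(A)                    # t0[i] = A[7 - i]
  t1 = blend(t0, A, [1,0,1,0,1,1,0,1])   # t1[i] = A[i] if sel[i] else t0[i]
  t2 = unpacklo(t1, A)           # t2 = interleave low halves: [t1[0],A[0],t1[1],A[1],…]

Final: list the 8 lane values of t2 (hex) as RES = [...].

→ t0 |1c|3b|ad|55|d6|a2|9b|79|
→ t1 |79|3b|a2|55|55|ad|9b|1c|
→ t2 |79|79|3b|9b|a2|a2|55|d6|

RES = [ 0x79  0x79  0x3b  0x9b  0xa2  0xa2  0x55  0xd6 ]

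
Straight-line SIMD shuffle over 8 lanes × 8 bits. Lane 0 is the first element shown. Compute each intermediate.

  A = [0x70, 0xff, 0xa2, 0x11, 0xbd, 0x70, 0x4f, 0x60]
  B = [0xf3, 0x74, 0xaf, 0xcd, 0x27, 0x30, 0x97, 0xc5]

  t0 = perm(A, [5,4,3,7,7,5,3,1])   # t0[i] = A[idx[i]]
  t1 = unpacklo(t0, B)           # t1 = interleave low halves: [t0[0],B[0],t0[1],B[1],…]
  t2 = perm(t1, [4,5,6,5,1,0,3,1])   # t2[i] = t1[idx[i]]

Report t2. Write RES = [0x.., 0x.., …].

RES = [0x11, 0xaf, 0x60, 0xaf, 0xf3, 0x70, 0x74, 0xf3]

→ t0 |70|bd|11|60|60|70|11|ff|
→ t1 |70|f3|bd|74|11|af|60|cd|
→ t2 |11|af|60|af|f3|70|74|f3|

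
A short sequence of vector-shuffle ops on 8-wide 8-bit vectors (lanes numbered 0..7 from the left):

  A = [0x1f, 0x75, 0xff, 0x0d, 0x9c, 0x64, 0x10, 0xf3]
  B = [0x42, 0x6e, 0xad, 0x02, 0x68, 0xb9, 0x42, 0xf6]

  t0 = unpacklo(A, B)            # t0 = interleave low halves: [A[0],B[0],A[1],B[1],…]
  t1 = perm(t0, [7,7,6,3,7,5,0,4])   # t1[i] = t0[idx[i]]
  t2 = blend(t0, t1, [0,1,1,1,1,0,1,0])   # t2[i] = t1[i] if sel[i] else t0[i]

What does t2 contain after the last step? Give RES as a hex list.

RES = [ 0x1f  0x02  0x0d  0x6e  0x02  0xad  0x1f  0x02 ]

  t0: 1f 42 75 6e ff ad 0d 02
  t1: 02 02 0d 6e 02 ad 1f ff
  t2: 1f 02 0d 6e 02 ad 1f 02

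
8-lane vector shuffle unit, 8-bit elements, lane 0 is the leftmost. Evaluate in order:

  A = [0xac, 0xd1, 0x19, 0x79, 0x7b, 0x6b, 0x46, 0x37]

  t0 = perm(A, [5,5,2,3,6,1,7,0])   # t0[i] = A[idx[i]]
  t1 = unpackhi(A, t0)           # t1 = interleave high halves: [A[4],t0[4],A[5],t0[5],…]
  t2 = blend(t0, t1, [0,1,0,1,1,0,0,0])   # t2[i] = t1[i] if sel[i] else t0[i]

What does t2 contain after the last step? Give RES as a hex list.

RES = [0x6b, 0x46, 0x19, 0xd1, 0x46, 0xd1, 0x37, 0xac]

→ t0 |6b|6b|19|79|46|d1|37|ac|
→ t1 |7b|46|6b|d1|46|37|37|ac|
→ t2 |6b|46|19|d1|46|d1|37|ac|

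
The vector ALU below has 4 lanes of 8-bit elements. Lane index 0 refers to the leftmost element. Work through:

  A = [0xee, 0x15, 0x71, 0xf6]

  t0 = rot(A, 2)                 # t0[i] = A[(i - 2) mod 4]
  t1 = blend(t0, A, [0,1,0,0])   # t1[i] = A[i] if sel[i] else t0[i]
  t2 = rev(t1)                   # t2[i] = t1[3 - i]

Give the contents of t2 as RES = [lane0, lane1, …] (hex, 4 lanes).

RES = [0x15, 0xee, 0x15, 0x71]

  t0: 71 f6 ee 15
  t1: 71 15 ee 15
  t2: 15 ee 15 71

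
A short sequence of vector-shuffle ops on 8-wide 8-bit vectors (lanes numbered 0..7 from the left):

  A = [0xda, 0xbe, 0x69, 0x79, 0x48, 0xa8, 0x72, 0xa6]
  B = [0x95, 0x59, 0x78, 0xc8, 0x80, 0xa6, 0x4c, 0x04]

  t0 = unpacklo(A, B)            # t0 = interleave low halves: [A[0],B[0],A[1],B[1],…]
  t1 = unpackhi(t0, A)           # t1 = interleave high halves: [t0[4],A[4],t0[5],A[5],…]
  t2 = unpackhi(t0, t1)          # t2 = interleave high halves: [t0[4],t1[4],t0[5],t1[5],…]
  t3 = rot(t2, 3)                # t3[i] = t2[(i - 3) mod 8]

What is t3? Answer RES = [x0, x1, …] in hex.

→ t0 |da|95|be|59|69|78|79|c8|
→ t1 |69|48|78|a8|79|72|c8|a6|
→ t2 |69|79|78|72|79|c8|c8|a6|
→ t3 |c8|c8|a6|69|79|78|72|79|

RES = [ 0xc8  0xc8  0xa6  0x69  0x79  0x78  0x72  0x79 ]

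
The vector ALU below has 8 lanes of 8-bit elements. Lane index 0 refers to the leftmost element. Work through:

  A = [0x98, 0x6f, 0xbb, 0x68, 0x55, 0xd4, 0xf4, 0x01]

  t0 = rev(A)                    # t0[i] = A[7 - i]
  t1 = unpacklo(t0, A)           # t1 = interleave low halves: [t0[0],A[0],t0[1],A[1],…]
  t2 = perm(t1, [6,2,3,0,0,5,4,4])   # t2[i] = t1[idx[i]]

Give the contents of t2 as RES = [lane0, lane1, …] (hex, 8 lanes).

  t0: 01 f4 d4 55 68 bb 6f 98
  t1: 01 98 f4 6f d4 bb 55 68
  t2: 55 f4 6f 01 01 bb d4 d4

RES = [ 0x55  0xf4  0x6f  0x01  0x01  0xbb  0xd4  0xd4 ]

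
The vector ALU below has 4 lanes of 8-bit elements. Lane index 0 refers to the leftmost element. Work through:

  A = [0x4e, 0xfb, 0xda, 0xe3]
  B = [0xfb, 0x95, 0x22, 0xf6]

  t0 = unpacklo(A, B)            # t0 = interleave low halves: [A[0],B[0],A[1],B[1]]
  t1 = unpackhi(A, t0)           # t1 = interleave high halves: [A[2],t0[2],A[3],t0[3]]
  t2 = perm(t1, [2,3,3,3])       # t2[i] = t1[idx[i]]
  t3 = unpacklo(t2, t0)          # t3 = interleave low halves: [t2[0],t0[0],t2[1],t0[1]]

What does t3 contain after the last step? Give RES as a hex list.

RES = [ 0xe3  0x4e  0x95  0xfb ]

  t0: 4e fb fb 95
  t1: da fb e3 95
  t2: e3 95 95 95
  t3: e3 4e 95 fb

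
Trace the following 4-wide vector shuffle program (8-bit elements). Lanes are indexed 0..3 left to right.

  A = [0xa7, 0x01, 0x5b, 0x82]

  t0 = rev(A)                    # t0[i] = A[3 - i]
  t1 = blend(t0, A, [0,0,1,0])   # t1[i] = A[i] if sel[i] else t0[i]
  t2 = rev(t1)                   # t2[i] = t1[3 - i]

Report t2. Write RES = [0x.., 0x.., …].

t0 = [0x82, 0x5b, 0x01, 0xa7]
t1 = [0x82, 0x5b, 0x5b, 0xa7]
t2 = [0xa7, 0x5b, 0x5b, 0x82]

RES = [ 0xa7  0x5b  0x5b  0x82 ]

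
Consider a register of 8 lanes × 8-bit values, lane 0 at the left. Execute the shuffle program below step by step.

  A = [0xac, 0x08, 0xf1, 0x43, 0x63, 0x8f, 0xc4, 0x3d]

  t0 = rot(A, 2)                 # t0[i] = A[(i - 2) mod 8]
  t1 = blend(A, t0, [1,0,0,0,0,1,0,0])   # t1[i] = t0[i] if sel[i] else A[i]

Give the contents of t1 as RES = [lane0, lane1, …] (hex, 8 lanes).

  t0: c4 3d ac 08 f1 43 63 8f
  t1: c4 08 f1 43 63 43 c4 3d

RES = [0xc4, 0x08, 0xf1, 0x43, 0x63, 0x43, 0xc4, 0x3d]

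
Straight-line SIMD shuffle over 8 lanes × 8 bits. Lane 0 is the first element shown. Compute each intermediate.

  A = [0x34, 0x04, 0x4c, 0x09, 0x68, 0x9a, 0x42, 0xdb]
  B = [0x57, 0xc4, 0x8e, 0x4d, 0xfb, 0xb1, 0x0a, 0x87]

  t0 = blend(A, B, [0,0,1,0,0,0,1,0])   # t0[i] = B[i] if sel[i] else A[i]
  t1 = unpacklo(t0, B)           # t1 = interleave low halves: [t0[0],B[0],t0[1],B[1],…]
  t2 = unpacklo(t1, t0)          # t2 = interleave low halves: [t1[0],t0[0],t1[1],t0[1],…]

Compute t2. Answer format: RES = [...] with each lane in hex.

RES = [0x34, 0x34, 0x57, 0x04, 0x04, 0x8e, 0xc4, 0x09]

t0 = [0x34, 0x04, 0x8e, 0x09, 0x68, 0x9a, 0x0a, 0xdb]
t1 = [0x34, 0x57, 0x04, 0xc4, 0x8e, 0x8e, 0x09, 0x4d]
t2 = [0x34, 0x34, 0x57, 0x04, 0x04, 0x8e, 0xc4, 0x09]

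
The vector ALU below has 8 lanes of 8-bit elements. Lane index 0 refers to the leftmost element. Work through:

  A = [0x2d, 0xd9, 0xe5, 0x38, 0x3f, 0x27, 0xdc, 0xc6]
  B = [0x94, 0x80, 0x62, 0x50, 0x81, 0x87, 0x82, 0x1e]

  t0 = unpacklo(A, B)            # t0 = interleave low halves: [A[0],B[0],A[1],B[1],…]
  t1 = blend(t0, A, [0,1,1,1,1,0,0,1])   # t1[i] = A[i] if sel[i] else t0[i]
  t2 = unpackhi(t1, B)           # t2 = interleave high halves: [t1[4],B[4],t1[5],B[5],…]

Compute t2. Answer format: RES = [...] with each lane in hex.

→ t0 |2d|94|d9|80|e5|62|38|50|
→ t1 |2d|d9|e5|38|3f|62|38|c6|
→ t2 |3f|81|62|87|38|82|c6|1e|

RES = [ 0x3f  0x81  0x62  0x87  0x38  0x82  0xc6  0x1e ]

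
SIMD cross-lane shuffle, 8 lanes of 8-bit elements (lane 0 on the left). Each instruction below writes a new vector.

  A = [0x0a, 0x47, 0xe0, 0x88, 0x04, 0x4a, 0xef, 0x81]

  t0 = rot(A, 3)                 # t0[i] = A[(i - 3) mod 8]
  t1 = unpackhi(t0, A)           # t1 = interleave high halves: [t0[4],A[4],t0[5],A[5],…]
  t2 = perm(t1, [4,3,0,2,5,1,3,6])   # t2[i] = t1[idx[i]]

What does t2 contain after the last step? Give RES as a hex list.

RES = [0x88, 0x4a, 0x47, 0xe0, 0xef, 0x04, 0x4a, 0x04]

t0 = [0x4a, 0xef, 0x81, 0x0a, 0x47, 0xe0, 0x88, 0x04]
t1 = [0x47, 0x04, 0xe0, 0x4a, 0x88, 0xef, 0x04, 0x81]
t2 = [0x88, 0x4a, 0x47, 0xe0, 0xef, 0x04, 0x4a, 0x04]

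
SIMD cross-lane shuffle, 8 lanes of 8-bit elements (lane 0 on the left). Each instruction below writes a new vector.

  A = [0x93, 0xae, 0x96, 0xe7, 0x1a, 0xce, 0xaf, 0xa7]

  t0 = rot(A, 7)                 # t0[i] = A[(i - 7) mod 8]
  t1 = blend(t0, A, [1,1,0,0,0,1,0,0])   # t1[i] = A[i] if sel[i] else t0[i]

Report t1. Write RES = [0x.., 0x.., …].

RES = [ 0x93  0xae  0xe7  0x1a  0xce  0xce  0xa7  0x93 ]

→ t0 |ae|96|e7|1a|ce|af|a7|93|
→ t1 |93|ae|e7|1a|ce|ce|a7|93|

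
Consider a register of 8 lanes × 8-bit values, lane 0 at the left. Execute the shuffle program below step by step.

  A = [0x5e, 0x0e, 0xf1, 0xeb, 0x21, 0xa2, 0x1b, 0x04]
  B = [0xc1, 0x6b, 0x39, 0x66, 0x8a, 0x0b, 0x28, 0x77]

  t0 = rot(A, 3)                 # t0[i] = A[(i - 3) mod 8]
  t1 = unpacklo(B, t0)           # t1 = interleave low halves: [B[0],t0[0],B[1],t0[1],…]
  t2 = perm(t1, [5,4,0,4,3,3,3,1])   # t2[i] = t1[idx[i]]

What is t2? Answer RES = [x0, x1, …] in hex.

  t0: a2 1b 04 5e 0e f1 eb 21
  t1: c1 a2 6b 1b 39 04 66 5e
  t2: 04 39 c1 39 1b 1b 1b a2

RES = [0x04, 0x39, 0xc1, 0x39, 0x1b, 0x1b, 0x1b, 0xa2]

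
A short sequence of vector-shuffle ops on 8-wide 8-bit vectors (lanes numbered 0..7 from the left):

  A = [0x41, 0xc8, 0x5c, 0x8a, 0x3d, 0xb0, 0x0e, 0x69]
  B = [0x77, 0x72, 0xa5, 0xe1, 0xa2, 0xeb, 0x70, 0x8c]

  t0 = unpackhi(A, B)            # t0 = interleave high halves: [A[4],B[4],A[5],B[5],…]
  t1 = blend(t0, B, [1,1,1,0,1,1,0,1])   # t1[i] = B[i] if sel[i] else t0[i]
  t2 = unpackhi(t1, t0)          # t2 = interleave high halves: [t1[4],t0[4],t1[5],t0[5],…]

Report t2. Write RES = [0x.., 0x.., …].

RES = [ 0xa2  0x0e  0xeb  0x70  0x69  0x69  0x8c  0x8c ]

→ t0 |3d|a2|b0|eb|0e|70|69|8c|
→ t1 |77|72|a5|eb|a2|eb|69|8c|
→ t2 |a2|0e|eb|70|69|69|8c|8c|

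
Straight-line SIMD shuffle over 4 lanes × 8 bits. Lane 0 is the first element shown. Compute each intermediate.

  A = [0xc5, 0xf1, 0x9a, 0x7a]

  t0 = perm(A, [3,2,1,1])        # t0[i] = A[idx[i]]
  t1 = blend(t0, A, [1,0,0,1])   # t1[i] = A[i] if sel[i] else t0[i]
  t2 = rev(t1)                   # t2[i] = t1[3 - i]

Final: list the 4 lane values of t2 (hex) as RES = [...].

t0 = [0x7a, 0x9a, 0xf1, 0xf1]
t1 = [0xc5, 0x9a, 0xf1, 0x7a]
t2 = [0x7a, 0xf1, 0x9a, 0xc5]

RES = [ 0x7a  0xf1  0x9a  0xc5 ]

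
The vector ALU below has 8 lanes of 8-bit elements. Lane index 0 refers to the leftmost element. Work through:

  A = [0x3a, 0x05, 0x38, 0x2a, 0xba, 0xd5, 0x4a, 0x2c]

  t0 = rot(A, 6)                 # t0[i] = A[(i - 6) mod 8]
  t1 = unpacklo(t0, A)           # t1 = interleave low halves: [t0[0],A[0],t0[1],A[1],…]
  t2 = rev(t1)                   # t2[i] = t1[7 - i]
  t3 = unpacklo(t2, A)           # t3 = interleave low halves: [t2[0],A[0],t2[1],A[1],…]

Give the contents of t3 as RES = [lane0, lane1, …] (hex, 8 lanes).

RES = [ 0x2a  0x3a  0xd5  0x05  0x38  0x38  0xba  0x2a ]

  t0: 38 2a ba d5 4a 2c 3a 05
  t1: 38 3a 2a 05 ba 38 d5 2a
  t2: 2a d5 38 ba 05 2a 3a 38
  t3: 2a 3a d5 05 38 38 ba 2a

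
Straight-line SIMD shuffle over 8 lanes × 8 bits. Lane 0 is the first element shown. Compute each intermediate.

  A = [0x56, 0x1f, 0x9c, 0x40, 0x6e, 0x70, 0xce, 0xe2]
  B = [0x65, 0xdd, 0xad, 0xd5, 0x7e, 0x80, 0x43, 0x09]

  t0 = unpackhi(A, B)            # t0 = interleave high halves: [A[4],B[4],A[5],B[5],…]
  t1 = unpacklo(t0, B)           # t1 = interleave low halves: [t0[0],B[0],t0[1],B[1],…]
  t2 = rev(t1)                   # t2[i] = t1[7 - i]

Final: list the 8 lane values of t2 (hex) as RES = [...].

RES = [0xd5, 0x80, 0xad, 0x70, 0xdd, 0x7e, 0x65, 0x6e]

  t0: 6e 7e 70 80 ce 43 e2 09
  t1: 6e 65 7e dd 70 ad 80 d5
  t2: d5 80 ad 70 dd 7e 65 6e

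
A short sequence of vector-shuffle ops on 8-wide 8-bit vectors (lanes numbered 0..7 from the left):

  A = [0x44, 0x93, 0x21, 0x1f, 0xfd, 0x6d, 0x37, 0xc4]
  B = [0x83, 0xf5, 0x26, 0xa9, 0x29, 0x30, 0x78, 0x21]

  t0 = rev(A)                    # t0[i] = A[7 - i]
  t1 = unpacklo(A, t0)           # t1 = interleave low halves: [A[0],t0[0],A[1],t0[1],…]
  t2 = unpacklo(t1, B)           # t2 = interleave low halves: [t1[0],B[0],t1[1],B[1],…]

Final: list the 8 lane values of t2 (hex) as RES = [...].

t0 = [0xc4, 0x37, 0x6d, 0xfd, 0x1f, 0x21, 0x93, 0x44]
t1 = [0x44, 0xc4, 0x93, 0x37, 0x21, 0x6d, 0x1f, 0xfd]
t2 = [0x44, 0x83, 0xc4, 0xf5, 0x93, 0x26, 0x37, 0xa9]

RES = [0x44, 0x83, 0xc4, 0xf5, 0x93, 0x26, 0x37, 0xa9]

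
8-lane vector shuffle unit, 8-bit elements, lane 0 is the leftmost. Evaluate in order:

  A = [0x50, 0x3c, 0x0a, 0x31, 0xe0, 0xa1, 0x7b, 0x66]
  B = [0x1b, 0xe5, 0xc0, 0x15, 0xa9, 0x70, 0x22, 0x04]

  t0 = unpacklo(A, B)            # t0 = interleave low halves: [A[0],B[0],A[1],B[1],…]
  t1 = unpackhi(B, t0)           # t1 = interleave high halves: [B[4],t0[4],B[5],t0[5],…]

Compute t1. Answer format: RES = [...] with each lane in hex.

RES = [0xa9, 0x0a, 0x70, 0xc0, 0x22, 0x31, 0x04, 0x15]

  t0: 50 1b 3c e5 0a c0 31 15
  t1: a9 0a 70 c0 22 31 04 15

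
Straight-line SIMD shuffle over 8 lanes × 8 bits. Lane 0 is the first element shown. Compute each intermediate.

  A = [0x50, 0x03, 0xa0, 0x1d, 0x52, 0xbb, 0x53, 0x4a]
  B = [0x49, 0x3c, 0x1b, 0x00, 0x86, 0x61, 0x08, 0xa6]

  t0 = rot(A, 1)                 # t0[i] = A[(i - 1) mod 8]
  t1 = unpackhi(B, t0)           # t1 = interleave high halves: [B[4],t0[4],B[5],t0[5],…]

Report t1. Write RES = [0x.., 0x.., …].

t0 = [0x4a, 0x50, 0x03, 0xa0, 0x1d, 0x52, 0xbb, 0x53]
t1 = [0x86, 0x1d, 0x61, 0x52, 0x08, 0xbb, 0xa6, 0x53]

RES = [ 0x86  0x1d  0x61  0x52  0x08  0xbb  0xa6  0x53 ]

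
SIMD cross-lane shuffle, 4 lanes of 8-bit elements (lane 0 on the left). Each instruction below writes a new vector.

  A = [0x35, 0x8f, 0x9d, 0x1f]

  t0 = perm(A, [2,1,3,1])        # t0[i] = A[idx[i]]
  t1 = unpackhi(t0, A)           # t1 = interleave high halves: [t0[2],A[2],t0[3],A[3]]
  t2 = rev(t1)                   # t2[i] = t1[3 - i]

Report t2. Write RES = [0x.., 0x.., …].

  t0: 9d 8f 1f 8f
  t1: 1f 9d 8f 1f
  t2: 1f 8f 9d 1f

RES = [ 0x1f  0x8f  0x9d  0x1f ]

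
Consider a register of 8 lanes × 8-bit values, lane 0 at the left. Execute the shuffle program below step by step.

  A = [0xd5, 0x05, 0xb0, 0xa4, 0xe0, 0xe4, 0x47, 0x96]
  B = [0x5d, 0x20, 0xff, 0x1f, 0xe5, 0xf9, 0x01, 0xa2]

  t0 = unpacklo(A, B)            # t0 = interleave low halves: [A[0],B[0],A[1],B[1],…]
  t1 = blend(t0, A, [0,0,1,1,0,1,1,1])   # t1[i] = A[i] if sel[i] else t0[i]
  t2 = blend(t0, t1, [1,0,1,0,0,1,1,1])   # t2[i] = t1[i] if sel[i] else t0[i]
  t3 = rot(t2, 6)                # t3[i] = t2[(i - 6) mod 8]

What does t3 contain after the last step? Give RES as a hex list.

→ t0 |d5|5d|05|20|b0|ff|a4|1f|
→ t1 |d5|5d|b0|a4|b0|e4|47|96|
→ t2 |d5|5d|b0|20|b0|e4|47|96|
→ t3 |b0|20|b0|e4|47|96|d5|5d|

RES = [ 0xb0  0x20  0xb0  0xe4  0x47  0x96  0xd5  0x5d ]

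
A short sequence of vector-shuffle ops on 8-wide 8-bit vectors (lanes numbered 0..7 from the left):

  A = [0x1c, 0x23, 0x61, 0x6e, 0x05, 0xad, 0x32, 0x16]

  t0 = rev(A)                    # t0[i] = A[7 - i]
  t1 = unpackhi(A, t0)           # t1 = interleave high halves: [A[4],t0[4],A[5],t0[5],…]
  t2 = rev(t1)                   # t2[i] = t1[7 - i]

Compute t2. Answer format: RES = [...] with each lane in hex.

RES = [0x1c, 0x16, 0x23, 0x32, 0x61, 0xad, 0x6e, 0x05]

t0 = [0x16, 0x32, 0xad, 0x05, 0x6e, 0x61, 0x23, 0x1c]
t1 = [0x05, 0x6e, 0xad, 0x61, 0x32, 0x23, 0x16, 0x1c]
t2 = [0x1c, 0x16, 0x23, 0x32, 0x61, 0xad, 0x6e, 0x05]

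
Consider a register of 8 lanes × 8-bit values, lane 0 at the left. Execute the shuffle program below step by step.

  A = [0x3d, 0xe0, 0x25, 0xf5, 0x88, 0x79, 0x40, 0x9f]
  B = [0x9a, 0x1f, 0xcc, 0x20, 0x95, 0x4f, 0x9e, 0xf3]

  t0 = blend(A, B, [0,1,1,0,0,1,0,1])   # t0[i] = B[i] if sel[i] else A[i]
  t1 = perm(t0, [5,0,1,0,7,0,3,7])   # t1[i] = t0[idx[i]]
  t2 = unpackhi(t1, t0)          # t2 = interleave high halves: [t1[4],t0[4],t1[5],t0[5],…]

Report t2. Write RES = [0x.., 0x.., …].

RES = [0xf3, 0x88, 0x3d, 0x4f, 0xf5, 0x40, 0xf3, 0xf3]

  t0: 3d 1f cc f5 88 4f 40 f3
  t1: 4f 3d 1f 3d f3 3d f5 f3
  t2: f3 88 3d 4f f5 40 f3 f3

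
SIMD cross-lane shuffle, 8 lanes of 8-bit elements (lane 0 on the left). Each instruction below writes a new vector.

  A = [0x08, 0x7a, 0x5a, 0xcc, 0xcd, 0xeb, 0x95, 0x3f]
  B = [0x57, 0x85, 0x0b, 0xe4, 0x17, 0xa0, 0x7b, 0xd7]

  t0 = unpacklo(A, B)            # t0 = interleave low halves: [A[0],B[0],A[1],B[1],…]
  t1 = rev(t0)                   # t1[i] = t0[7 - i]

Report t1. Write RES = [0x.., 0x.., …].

t0 = [0x08, 0x57, 0x7a, 0x85, 0x5a, 0x0b, 0xcc, 0xe4]
t1 = [0xe4, 0xcc, 0x0b, 0x5a, 0x85, 0x7a, 0x57, 0x08]

RES = [0xe4, 0xcc, 0x0b, 0x5a, 0x85, 0x7a, 0x57, 0x08]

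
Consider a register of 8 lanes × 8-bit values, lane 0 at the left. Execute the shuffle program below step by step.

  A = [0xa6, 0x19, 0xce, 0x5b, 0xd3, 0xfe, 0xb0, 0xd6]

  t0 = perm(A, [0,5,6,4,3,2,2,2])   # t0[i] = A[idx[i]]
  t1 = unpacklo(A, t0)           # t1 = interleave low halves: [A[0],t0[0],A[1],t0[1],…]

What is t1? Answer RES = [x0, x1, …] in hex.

→ t0 |a6|fe|b0|d3|5b|ce|ce|ce|
→ t1 |a6|a6|19|fe|ce|b0|5b|d3|

RES = [ 0xa6  0xa6  0x19  0xfe  0xce  0xb0  0x5b  0xd3 ]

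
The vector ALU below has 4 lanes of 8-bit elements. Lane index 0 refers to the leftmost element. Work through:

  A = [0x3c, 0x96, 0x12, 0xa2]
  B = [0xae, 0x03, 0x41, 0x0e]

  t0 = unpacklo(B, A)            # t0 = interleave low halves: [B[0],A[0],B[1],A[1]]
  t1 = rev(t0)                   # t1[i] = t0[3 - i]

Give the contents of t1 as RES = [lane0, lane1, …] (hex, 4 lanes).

→ t0 |ae|3c|03|96|
→ t1 |96|03|3c|ae|

RES = [ 0x96  0x03  0x3c  0xae ]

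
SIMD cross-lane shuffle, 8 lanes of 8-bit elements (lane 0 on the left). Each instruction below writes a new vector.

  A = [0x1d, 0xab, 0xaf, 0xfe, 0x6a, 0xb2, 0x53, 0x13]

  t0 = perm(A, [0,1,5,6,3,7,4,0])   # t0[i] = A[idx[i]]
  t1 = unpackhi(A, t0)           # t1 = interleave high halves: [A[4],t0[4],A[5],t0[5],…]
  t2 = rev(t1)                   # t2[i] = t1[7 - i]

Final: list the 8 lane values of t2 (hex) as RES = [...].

→ t0 |1d|ab|b2|53|fe|13|6a|1d|
→ t1 |6a|fe|b2|13|53|6a|13|1d|
→ t2 |1d|13|6a|53|13|b2|fe|6a|

RES = [0x1d, 0x13, 0x6a, 0x53, 0x13, 0xb2, 0xfe, 0x6a]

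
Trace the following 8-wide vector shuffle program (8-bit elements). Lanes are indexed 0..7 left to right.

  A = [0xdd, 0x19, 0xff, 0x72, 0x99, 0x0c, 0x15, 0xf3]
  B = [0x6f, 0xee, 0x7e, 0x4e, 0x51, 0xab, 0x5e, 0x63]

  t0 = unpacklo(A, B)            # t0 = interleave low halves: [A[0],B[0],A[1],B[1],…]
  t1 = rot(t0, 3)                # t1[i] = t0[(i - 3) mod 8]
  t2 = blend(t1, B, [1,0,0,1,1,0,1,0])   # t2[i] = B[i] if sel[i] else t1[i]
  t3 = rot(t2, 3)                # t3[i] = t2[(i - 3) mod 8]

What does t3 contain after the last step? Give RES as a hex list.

  t0: dd 6f 19 ee ff 7e 72 4e
  t1: 7e 72 4e dd 6f 19 ee ff
  t2: 6f 72 4e 4e 51 19 5e ff
  t3: 19 5e ff 6f 72 4e 4e 51

RES = [0x19, 0x5e, 0xff, 0x6f, 0x72, 0x4e, 0x4e, 0x51]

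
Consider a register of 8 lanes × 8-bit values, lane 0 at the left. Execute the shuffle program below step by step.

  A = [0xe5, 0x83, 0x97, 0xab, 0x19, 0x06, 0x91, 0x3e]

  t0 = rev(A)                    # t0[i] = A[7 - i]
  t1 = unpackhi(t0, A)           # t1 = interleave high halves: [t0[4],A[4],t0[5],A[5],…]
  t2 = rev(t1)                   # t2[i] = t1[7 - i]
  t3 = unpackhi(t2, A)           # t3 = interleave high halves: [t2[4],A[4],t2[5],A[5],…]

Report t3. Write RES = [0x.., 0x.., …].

→ t0 |3e|91|06|19|ab|97|83|e5|
→ t1 |ab|19|97|06|83|91|e5|3e|
→ t2 |3e|e5|91|83|06|97|19|ab|
→ t3 |06|19|97|06|19|91|ab|3e|

RES = [ 0x06  0x19  0x97  0x06  0x19  0x91  0xab  0x3e ]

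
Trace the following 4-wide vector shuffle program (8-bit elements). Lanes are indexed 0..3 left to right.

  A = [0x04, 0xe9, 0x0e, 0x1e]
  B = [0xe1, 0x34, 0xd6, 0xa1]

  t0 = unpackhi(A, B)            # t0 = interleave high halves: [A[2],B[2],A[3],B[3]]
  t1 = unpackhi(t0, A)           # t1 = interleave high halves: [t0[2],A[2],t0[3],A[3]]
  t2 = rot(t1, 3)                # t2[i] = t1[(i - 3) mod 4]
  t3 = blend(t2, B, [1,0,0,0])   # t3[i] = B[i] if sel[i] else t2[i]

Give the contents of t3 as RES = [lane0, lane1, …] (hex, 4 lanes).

RES = [0xe1, 0xa1, 0x1e, 0x1e]

  t0: 0e d6 1e a1
  t1: 1e 0e a1 1e
  t2: 0e a1 1e 1e
  t3: e1 a1 1e 1e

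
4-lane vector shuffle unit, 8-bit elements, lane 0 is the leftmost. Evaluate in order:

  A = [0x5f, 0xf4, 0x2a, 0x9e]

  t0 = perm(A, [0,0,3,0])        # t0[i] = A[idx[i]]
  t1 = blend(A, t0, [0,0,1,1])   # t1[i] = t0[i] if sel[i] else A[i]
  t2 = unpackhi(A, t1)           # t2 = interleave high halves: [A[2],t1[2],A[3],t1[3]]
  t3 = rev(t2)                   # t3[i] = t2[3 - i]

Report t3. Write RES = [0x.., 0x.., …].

  t0: 5f 5f 9e 5f
  t1: 5f f4 9e 5f
  t2: 2a 9e 9e 5f
  t3: 5f 9e 9e 2a

RES = [0x5f, 0x9e, 0x9e, 0x2a]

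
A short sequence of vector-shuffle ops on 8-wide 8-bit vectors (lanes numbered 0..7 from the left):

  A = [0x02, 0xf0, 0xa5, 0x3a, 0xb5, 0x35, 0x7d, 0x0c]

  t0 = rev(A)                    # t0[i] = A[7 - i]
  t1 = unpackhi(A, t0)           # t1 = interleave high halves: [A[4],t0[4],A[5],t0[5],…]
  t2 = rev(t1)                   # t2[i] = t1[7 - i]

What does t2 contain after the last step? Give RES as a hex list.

RES = [0x02, 0x0c, 0xf0, 0x7d, 0xa5, 0x35, 0x3a, 0xb5]

  t0: 0c 7d 35 b5 3a a5 f0 02
  t1: b5 3a 35 a5 7d f0 0c 02
  t2: 02 0c f0 7d a5 35 3a b5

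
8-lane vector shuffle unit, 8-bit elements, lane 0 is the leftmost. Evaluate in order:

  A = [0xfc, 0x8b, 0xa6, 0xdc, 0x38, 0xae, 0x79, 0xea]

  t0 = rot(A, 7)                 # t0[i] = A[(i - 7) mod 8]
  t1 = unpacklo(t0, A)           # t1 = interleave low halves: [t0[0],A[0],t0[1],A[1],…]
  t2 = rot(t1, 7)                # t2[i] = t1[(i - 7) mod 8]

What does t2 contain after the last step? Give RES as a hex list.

RES = [0xfc, 0xa6, 0x8b, 0xdc, 0xa6, 0x38, 0xdc, 0x8b]

t0 = [0x8b, 0xa6, 0xdc, 0x38, 0xae, 0x79, 0xea, 0xfc]
t1 = [0x8b, 0xfc, 0xa6, 0x8b, 0xdc, 0xa6, 0x38, 0xdc]
t2 = [0xfc, 0xa6, 0x8b, 0xdc, 0xa6, 0x38, 0xdc, 0x8b]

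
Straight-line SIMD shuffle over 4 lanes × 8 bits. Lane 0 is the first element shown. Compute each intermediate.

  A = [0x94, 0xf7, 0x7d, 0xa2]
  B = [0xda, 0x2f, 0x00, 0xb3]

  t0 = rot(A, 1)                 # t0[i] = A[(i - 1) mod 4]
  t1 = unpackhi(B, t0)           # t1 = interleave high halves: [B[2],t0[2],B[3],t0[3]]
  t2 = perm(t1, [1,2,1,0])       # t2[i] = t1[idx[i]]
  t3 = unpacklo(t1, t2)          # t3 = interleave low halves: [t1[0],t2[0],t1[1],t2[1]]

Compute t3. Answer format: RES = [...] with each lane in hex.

→ t0 |a2|94|f7|7d|
→ t1 |00|f7|b3|7d|
→ t2 |f7|b3|f7|00|
→ t3 |00|f7|f7|b3|

RES = [ 0x00  0xf7  0xf7  0xb3 ]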